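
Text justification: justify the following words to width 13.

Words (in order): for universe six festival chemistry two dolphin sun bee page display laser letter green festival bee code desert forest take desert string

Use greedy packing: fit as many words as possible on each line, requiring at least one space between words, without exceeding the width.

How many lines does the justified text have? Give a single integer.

Answer: 11

Derivation:
Line 1: ['for', 'universe'] (min_width=12, slack=1)
Line 2: ['six', 'festival'] (min_width=12, slack=1)
Line 3: ['chemistry', 'two'] (min_width=13, slack=0)
Line 4: ['dolphin', 'sun'] (min_width=11, slack=2)
Line 5: ['bee', 'page'] (min_width=8, slack=5)
Line 6: ['display', 'laser'] (min_width=13, slack=0)
Line 7: ['letter', 'green'] (min_width=12, slack=1)
Line 8: ['festival', 'bee'] (min_width=12, slack=1)
Line 9: ['code', 'desert'] (min_width=11, slack=2)
Line 10: ['forest', 'take'] (min_width=11, slack=2)
Line 11: ['desert', 'string'] (min_width=13, slack=0)
Total lines: 11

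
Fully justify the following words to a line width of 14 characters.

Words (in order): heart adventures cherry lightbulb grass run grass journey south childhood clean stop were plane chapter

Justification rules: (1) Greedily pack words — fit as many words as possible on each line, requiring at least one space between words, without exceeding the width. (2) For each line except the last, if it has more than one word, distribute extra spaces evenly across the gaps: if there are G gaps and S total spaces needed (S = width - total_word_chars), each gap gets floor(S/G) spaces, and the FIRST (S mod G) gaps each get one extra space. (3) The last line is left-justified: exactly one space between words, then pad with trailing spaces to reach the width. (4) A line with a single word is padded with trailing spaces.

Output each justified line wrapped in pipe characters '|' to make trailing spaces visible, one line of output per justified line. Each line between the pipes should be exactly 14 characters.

Answer: |heart         |
|adventures    |
|cherry        |
|lightbulb     |
|grass      run|
|grass  journey|
|south         |
|childhood     |
|clean     stop|
|were     plane|
|chapter       |

Derivation:
Line 1: ['heart'] (min_width=5, slack=9)
Line 2: ['adventures'] (min_width=10, slack=4)
Line 3: ['cherry'] (min_width=6, slack=8)
Line 4: ['lightbulb'] (min_width=9, slack=5)
Line 5: ['grass', 'run'] (min_width=9, slack=5)
Line 6: ['grass', 'journey'] (min_width=13, slack=1)
Line 7: ['south'] (min_width=5, slack=9)
Line 8: ['childhood'] (min_width=9, slack=5)
Line 9: ['clean', 'stop'] (min_width=10, slack=4)
Line 10: ['were', 'plane'] (min_width=10, slack=4)
Line 11: ['chapter'] (min_width=7, slack=7)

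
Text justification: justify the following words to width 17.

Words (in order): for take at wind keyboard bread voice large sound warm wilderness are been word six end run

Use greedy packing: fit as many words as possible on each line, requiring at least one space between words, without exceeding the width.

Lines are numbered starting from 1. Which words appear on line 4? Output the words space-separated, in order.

Line 1: ['for', 'take', 'at', 'wind'] (min_width=16, slack=1)
Line 2: ['keyboard', 'bread'] (min_width=14, slack=3)
Line 3: ['voice', 'large', 'sound'] (min_width=17, slack=0)
Line 4: ['warm', 'wilderness'] (min_width=15, slack=2)
Line 5: ['are', 'been', 'word', 'six'] (min_width=17, slack=0)
Line 6: ['end', 'run'] (min_width=7, slack=10)

Answer: warm wilderness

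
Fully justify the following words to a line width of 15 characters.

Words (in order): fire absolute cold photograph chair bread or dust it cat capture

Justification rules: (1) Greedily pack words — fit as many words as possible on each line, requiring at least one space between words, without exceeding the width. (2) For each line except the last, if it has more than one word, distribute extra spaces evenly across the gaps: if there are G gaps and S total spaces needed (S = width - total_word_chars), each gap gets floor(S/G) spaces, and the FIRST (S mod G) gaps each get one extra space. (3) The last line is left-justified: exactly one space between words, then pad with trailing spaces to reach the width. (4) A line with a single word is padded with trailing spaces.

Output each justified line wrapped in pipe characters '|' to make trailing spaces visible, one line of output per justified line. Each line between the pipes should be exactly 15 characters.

Answer: |fire   absolute|
|cold photograph|
|chair  bread or|
|dust   it   cat|
|capture        |

Derivation:
Line 1: ['fire', 'absolute'] (min_width=13, slack=2)
Line 2: ['cold', 'photograph'] (min_width=15, slack=0)
Line 3: ['chair', 'bread', 'or'] (min_width=14, slack=1)
Line 4: ['dust', 'it', 'cat'] (min_width=11, slack=4)
Line 5: ['capture'] (min_width=7, slack=8)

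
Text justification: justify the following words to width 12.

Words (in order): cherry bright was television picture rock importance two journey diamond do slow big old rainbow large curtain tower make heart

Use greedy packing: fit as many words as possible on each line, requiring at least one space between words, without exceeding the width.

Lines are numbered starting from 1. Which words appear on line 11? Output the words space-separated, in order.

Line 1: ['cherry'] (min_width=6, slack=6)
Line 2: ['bright', 'was'] (min_width=10, slack=2)
Line 3: ['television'] (min_width=10, slack=2)
Line 4: ['picture', 'rock'] (min_width=12, slack=0)
Line 5: ['importance'] (min_width=10, slack=2)
Line 6: ['two', 'journey'] (min_width=11, slack=1)
Line 7: ['diamond', 'do'] (min_width=10, slack=2)
Line 8: ['slow', 'big', 'old'] (min_width=12, slack=0)
Line 9: ['rainbow'] (min_width=7, slack=5)
Line 10: ['large'] (min_width=5, slack=7)
Line 11: ['curtain'] (min_width=7, slack=5)
Line 12: ['tower', 'make'] (min_width=10, slack=2)
Line 13: ['heart'] (min_width=5, slack=7)

Answer: curtain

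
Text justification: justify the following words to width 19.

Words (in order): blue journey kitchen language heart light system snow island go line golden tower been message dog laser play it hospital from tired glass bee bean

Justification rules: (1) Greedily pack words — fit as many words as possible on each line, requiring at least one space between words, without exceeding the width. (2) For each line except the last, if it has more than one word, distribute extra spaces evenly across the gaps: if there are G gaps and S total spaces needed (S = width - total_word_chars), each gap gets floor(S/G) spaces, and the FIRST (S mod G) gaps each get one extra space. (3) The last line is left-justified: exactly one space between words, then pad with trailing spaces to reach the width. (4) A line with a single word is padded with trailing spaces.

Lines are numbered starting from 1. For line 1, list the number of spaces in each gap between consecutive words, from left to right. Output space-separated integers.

Answer: 8

Derivation:
Line 1: ['blue', 'journey'] (min_width=12, slack=7)
Line 2: ['kitchen', 'language'] (min_width=16, slack=3)
Line 3: ['heart', 'light', 'system'] (min_width=18, slack=1)
Line 4: ['snow', 'island', 'go', 'line'] (min_width=19, slack=0)
Line 5: ['golden', 'tower', 'been'] (min_width=17, slack=2)
Line 6: ['message', 'dog', 'laser'] (min_width=17, slack=2)
Line 7: ['play', 'it', 'hospital'] (min_width=16, slack=3)
Line 8: ['from', 'tired', 'glass'] (min_width=16, slack=3)
Line 9: ['bee', 'bean'] (min_width=8, slack=11)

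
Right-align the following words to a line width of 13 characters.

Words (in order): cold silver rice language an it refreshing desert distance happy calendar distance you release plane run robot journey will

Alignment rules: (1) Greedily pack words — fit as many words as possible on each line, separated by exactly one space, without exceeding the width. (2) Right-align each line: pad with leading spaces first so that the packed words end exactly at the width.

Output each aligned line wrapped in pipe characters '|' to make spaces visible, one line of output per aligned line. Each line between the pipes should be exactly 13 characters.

Answer: |  cold silver|
|rice language|
|        an it|
|   refreshing|
|       desert|
|     distance|
|        happy|
|     calendar|
| distance you|
|release plane|
|    run robot|
| journey will|

Derivation:
Line 1: ['cold', 'silver'] (min_width=11, slack=2)
Line 2: ['rice', 'language'] (min_width=13, slack=0)
Line 3: ['an', 'it'] (min_width=5, slack=8)
Line 4: ['refreshing'] (min_width=10, slack=3)
Line 5: ['desert'] (min_width=6, slack=7)
Line 6: ['distance'] (min_width=8, slack=5)
Line 7: ['happy'] (min_width=5, slack=8)
Line 8: ['calendar'] (min_width=8, slack=5)
Line 9: ['distance', 'you'] (min_width=12, slack=1)
Line 10: ['release', 'plane'] (min_width=13, slack=0)
Line 11: ['run', 'robot'] (min_width=9, slack=4)
Line 12: ['journey', 'will'] (min_width=12, slack=1)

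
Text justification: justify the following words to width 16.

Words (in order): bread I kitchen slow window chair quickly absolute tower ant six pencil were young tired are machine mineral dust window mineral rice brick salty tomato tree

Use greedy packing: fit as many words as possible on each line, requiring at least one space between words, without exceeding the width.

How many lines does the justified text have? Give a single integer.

Line 1: ['bread', 'I', 'kitchen'] (min_width=15, slack=1)
Line 2: ['slow', 'window'] (min_width=11, slack=5)
Line 3: ['chair', 'quickly'] (min_width=13, slack=3)
Line 4: ['absolute', 'tower'] (min_width=14, slack=2)
Line 5: ['ant', 'six', 'pencil'] (min_width=14, slack=2)
Line 6: ['were', 'young', 'tired'] (min_width=16, slack=0)
Line 7: ['are', 'machine'] (min_width=11, slack=5)
Line 8: ['mineral', 'dust'] (min_width=12, slack=4)
Line 9: ['window', 'mineral'] (min_width=14, slack=2)
Line 10: ['rice', 'brick', 'salty'] (min_width=16, slack=0)
Line 11: ['tomato', 'tree'] (min_width=11, slack=5)
Total lines: 11

Answer: 11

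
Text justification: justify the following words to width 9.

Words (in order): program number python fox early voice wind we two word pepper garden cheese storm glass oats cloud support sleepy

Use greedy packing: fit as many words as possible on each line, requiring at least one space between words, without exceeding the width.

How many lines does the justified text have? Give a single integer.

Answer: 16

Derivation:
Line 1: ['program'] (min_width=7, slack=2)
Line 2: ['number'] (min_width=6, slack=3)
Line 3: ['python'] (min_width=6, slack=3)
Line 4: ['fox', 'early'] (min_width=9, slack=0)
Line 5: ['voice'] (min_width=5, slack=4)
Line 6: ['wind', 'we'] (min_width=7, slack=2)
Line 7: ['two', 'word'] (min_width=8, slack=1)
Line 8: ['pepper'] (min_width=6, slack=3)
Line 9: ['garden'] (min_width=6, slack=3)
Line 10: ['cheese'] (min_width=6, slack=3)
Line 11: ['storm'] (min_width=5, slack=4)
Line 12: ['glass'] (min_width=5, slack=4)
Line 13: ['oats'] (min_width=4, slack=5)
Line 14: ['cloud'] (min_width=5, slack=4)
Line 15: ['support'] (min_width=7, slack=2)
Line 16: ['sleepy'] (min_width=6, slack=3)
Total lines: 16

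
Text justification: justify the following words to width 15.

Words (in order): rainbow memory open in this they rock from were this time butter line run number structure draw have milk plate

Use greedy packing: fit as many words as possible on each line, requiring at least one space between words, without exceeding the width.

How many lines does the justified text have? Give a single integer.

Answer: 8

Derivation:
Line 1: ['rainbow', 'memory'] (min_width=14, slack=1)
Line 2: ['open', 'in', 'this'] (min_width=12, slack=3)
Line 3: ['they', 'rock', 'from'] (min_width=14, slack=1)
Line 4: ['were', 'this', 'time'] (min_width=14, slack=1)
Line 5: ['butter', 'line', 'run'] (min_width=15, slack=0)
Line 6: ['number'] (min_width=6, slack=9)
Line 7: ['structure', 'draw'] (min_width=14, slack=1)
Line 8: ['have', 'milk', 'plate'] (min_width=15, slack=0)
Total lines: 8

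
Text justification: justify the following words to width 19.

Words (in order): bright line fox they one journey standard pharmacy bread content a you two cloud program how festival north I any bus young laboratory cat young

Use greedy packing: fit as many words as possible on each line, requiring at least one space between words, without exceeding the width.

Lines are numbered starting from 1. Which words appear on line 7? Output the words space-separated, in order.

Answer: I any bus young

Derivation:
Line 1: ['bright', 'line', 'fox'] (min_width=15, slack=4)
Line 2: ['they', 'one', 'journey'] (min_width=16, slack=3)
Line 3: ['standard', 'pharmacy'] (min_width=17, slack=2)
Line 4: ['bread', 'content', 'a', 'you'] (min_width=19, slack=0)
Line 5: ['two', 'cloud', 'program'] (min_width=17, slack=2)
Line 6: ['how', 'festival', 'north'] (min_width=18, slack=1)
Line 7: ['I', 'any', 'bus', 'young'] (min_width=15, slack=4)
Line 8: ['laboratory', 'cat'] (min_width=14, slack=5)
Line 9: ['young'] (min_width=5, slack=14)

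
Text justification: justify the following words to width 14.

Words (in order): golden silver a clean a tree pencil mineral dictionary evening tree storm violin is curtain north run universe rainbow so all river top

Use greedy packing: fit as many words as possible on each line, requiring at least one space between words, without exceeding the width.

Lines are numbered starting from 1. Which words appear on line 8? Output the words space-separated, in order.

Answer: north run

Derivation:
Line 1: ['golden', 'silver'] (min_width=13, slack=1)
Line 2: ['a', 'clean', 'a', 'tree'] (min_width=14, slack=0)
Line 3: ['pencil', 'mineral'] (min_width=14, slack=0)
Line 4: ['dictionary'] (min_width=10, slack=4)
Line 5: ['evening', 'tree'] (min_width=12, slack=2)
Line 6: ['storm', 'violin'] (min_width=12, slack=2)
Line 7: ['is', 'curtain'] (min_width=10, slack=4)
Line 8: ['north', 'run'] (min_width=9, slack=5)
Line 9: ['universe'] (min_width=8, slack=6)
Line 10: ['rainbow', 'so', 'all'] (min_width=14, slack=0)
Line 11: ['river', 'top'] (min_width=9, slack=5)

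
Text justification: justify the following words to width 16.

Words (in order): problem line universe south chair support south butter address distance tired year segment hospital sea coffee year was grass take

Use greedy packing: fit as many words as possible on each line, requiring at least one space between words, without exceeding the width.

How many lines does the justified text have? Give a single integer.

Line 1: ['problem', 'line'] (min_width=12, slack=4)
Line 2: ['universe', 'south'] (min_width=14, slack=2)
Line 3: ['chair', 'support'] (min_width=13, slack=3)
Line 4: ['south', 'butter'] (min_width=12, slack=4)
Line 5: ['address', 'distance'] (min_width=16, slack=0)
Line 6: ['tired', 'year'] (min_width=10, slack=6)
Line 7: ['segment', 'hospital'] (min_width=16, slack=0)
Line 8: ['sea', 'coffee', 'year'] (min_width=15, slack=1)
Line 9: ['was', 'grass', 'take'] (min_width=14, slack=2)
Total lines: 9

Answer: 9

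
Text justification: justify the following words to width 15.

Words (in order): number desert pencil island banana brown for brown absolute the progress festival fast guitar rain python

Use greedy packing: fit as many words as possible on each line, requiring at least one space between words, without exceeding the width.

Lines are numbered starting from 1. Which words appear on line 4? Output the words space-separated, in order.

Line 1: ['number', 'desert'] (min_width=13, slack=2)
Line 2: ['pencil', 'island'] (min_width=13, slack=2)
Line 3: ['banana', 'brown'] (min_width=12, slack=3)
Line 4: ['for', 'brown'] (min_width=9, slack=6)
Line 5: ['absolute', 'the'] (min_width=12, slack=3)
Line 6: ['progress'] (min_width=8, slack=7)
Line 7: ['festival', 'fast'] (min_width=13, slack=2)
Line 8: ['guitar', 'rain'] (min_width=11, slack=4)
Line 9: ['python'] (min_width=6, slack=9)

Answer: for brown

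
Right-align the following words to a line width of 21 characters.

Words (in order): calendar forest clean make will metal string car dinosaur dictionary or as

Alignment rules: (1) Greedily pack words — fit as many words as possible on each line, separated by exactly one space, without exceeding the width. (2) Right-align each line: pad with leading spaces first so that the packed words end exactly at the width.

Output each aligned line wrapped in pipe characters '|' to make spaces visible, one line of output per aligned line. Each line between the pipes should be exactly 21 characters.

Line 1: ['calendar', 'forest', 'clean'] (min_width=21, slack=0)
Line 2: ['make', 'will', 'metal'] (min_width=15, slack=6)
Line 3: ['string', 'car', 'dinosaur'] (min_width=19, slack=2)
Line 4: ['dictionary', 'or', 'as'] (min_width=16, slack=5)

Answer: |calendar forest clean|
|      make will metal|
|  string car dinosaur|
|     dictionary or as|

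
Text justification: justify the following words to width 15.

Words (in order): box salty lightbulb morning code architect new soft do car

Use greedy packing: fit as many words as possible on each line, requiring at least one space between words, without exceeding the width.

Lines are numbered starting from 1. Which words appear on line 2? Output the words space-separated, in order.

Answer: lightbulb

Derivation:
Line 1: ['box', 'salty'] (min_width=9, slack=6)
Line 2: ['lightbulb'] (min_width=9, slack=6)
Line 3: ['morning', 'code'] (min_width=12, slack=3)
Line 4: ['architect', 'new'] (min_width=13, slack=2)
Line 5: ['soft', 'do', 'car'] (min_width=11, slack=4)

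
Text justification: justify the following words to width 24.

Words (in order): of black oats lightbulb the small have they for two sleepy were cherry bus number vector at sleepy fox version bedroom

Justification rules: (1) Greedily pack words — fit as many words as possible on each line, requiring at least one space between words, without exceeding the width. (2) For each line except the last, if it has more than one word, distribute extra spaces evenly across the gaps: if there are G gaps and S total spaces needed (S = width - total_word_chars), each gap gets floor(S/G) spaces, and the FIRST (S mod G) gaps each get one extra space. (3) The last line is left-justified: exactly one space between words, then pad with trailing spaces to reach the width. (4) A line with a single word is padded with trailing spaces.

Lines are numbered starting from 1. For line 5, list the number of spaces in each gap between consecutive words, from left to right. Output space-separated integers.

Answer: 4 4

Derivation:
Line 1: ['of', 'black', 'oats', 'lightbulb'] (min_width=23, slack=1)
Line 2: ['the', 'small', 'have', 'they', 'for'] (min_width=23, slack=1)
Line 3: ['two', 'sleepy', 'were', 'cherry'] (min_width=22, slack=2)
Line 4: ['bus', 'number', 'vector', 'at'] (min_width=20, slack=4)
Line 5: ['sleepy', 'fox', 'version'] (min_width=18, slack=6)
Line 6: ['bedroom'] (min_width=7, slack=17)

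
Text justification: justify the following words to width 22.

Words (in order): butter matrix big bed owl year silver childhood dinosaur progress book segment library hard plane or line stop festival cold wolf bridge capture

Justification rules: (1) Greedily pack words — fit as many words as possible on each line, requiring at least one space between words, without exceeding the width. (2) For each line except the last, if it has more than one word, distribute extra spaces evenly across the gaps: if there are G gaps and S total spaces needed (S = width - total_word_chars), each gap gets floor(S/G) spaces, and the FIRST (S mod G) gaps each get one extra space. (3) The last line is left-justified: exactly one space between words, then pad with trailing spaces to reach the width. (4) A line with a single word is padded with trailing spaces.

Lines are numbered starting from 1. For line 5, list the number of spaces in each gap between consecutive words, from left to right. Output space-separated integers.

Line 1: ['butter', 'matrix', 'big', 'bed'] (min_width=21, slack=1)
Line 2: ['owl', 'year', 'silver'] (min_width=15, slack=7)
Line 3: ['childhood', 'dinosaur'] (min_width=18, slack=4)
Line 4: ['progress', 'book', 'segment'] (min_width=21, slack=1)
Line 5: ['library', 'hard', 'plane', 'or'] (min_width=21, slack=1)
Line 6: ['line', 'stop', 'festival'] (min_width=18, slack=4)
Line 7: ['cold', 'wolf', 'bridge'] (min_width=16, slack=6)
Line 8: ['capture'] (min_width=7, slack=15)

Answer: 2 1 1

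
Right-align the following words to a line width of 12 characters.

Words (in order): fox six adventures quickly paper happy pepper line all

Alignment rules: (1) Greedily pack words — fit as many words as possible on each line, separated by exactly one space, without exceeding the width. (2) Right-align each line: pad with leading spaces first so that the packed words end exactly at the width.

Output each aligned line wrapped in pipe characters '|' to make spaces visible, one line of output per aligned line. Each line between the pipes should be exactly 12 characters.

Answer: |     fox six|
|  adventures|
|     quickly|
| paper happy|
| pepper line|
|         all|

Derivation:
Line 1: ['fox', 'six'] (min_width=7, slack=5)
Line 2: ['adventures'] (min_width=10, slack=2)
Line 3: ['quickly'] (min_width=7, slack=5)
Line 4: ['paper', 'happy'] (min_width=11, slack=1)
Line 5: ['pepper', 'line'] (min_width=11, slack=1)
Line 6: ['all'] (min_width=3, slack=9)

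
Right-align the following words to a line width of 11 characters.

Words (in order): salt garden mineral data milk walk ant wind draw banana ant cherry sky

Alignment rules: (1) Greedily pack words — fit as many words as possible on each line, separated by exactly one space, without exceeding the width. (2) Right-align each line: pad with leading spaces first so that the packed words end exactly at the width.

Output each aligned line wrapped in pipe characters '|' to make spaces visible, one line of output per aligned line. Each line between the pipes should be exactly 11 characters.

Line 1: ['salt', 'garden'] (min_width=11, slack=0)
Line 2: ['mineral'] (min_width=7, slack=4)
Line 3: ['data', 'milk'] (min_width=9, slack=2)
Line 4: ['walk', 'ant'] (min_width=8, slack=3)
Line 5: ['wind', 'draw'] (min_width=9, slack=2)
Line 6: ['banana', 'ant'] (min_width=10, slack=1)
Line 7: ['cherry', 'sky'] (min_width=10, slack=1)

Answer: |salt garden|
|    mineral|
|  data milk|
|   walk ant|
|  wind draw|
| banana ant|
| cherry sky|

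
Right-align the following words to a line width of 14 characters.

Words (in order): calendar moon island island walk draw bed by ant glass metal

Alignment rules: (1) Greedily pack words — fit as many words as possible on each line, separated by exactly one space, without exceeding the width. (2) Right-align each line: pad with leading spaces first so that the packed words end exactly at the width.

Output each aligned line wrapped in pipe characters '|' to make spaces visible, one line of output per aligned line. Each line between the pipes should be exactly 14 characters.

Line 1: ['calendar', 'moon'] (min_width=13, slack=1)
Line 2: ['island', 'island'] (min_width=13, slack=1)
Line 3: ['walk', 'draw', 'bed'] (min_width=13, slack=1)
Line 4: ['by', 'ant', 'glass'] (min_width=12, slack=2)
Line 5: ['metal'] (min_width=5, slack=9)

Answer: | calendar moon|
| island island|
| walk draw bed|
|  by ant glass|
|         metal|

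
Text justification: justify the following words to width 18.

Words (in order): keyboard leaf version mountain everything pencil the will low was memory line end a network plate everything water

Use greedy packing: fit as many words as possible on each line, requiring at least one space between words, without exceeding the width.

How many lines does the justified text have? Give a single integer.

Answer: 7

Derivation:
Line 1: ['keyboard', 'leaf'] (min_width=13, slack=5)
Line 2: ['version', 'mountain'] (min_width=16, slack=2)
Line 3: ['everything', 'pencil'] (min_width=17, slack=1)
Line 4: ['the', 'will', 'low', 'was'] (min_width=16, slack=2)
Line 5: ['memory', 'line', 'end', 'a'] (min_width=17, slack=1)
Line 6: ['network', 'plate'] (min_width=13, slack=5)
Line 7: ['everything', 'water'] (min_width=16, slack=2)
Total lines: 7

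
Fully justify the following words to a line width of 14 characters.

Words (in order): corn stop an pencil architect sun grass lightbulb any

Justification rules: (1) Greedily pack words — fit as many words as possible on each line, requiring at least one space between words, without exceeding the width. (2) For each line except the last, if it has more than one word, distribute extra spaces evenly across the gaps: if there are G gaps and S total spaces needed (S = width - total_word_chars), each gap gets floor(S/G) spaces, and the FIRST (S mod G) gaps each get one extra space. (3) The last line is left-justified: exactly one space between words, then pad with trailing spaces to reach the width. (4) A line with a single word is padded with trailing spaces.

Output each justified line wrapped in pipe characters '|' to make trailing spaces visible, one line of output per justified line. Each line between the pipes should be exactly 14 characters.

Answer: |corn  stop  an|
|pencil        |
|architect  sun|
|grass         |
|lightbulb any |

Derivation:
Line 1: ['corn', 'stop', 'an'] (min_width=12, slack=2)
Line 2: ['pencil'] (min_width=6, slack=8)
Line 3: ['architect', 'sun'] (min_width=13, slack=1)
Line 4: ['grass'] (min_width=5, slack=9)
Line 5: ['lightbulb', 'any'] (min_width=13, slack=1)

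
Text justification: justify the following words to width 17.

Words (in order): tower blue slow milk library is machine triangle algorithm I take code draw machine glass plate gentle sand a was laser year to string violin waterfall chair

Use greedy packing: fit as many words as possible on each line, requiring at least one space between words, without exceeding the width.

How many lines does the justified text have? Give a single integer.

Answer: 10

Derivation:
Line 1: ['tower', 'blue', 'slow'] (min_width=15, slack=2)
Line 2: ['milk', 'library', 'is'] (min_width=15, slack=2)
Line 3: ['machine', 'triangle'] (min_width=16, slack=1)
Line 4: ['algorithm', 'I', 'take'] (min_width=16, slack=1)
Line 5: ['code', 'draw', 'machine'] (min_width=17, slack=0)
Line 6: ['glass', 'plate'] (min_width=11, slack=6)
Line 7: ['gentle', 'sand', 'a', 'was'] (min_width=17, slack=0)
Line 8: ['laser', 'year', 'to'] (min_width=13, slack=4)
Line 9: ['string', 'violin'] (min_width=13, slack=4)
Line 10: ['waterfall', 'chair'] (min_width=15, slack=2)
Total lines: 10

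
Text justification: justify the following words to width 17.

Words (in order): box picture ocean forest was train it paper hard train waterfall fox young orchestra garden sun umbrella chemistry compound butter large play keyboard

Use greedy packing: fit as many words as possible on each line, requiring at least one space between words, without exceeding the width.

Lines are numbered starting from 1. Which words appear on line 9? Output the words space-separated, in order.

Answer: compound butter

Derivation:
Line 1: ['box', 'picture', 'ocean'] (min_width=17, slack=0)
Line 2: ['forest', 'was', 'train'] (min_width=16, slack=1)
Line 3: ['it', 'paper', 'hard'] (min_width=13, slack=4)
Line 4: ['train', 'waterfall'] (min_width=15, slack=2)
Line 5: ['fox', 'young'] (min_width=9, slack=8)
Line 6: ['orchestra', 'garden'] (min_width=16, slack=1)
Line 7: ['sun', 'umbrella'] (min_width=12, slack=5)
Line 8: ['chemistry'] (min_width=9, slack=8)
Line 9: ['compound', 'butter'] (min_width=15, slack=2)
Line 10: ['large', 'play'] (min_width=10, slack=7)
Line 11: ['keyboard'] (min_width=8, slack=9)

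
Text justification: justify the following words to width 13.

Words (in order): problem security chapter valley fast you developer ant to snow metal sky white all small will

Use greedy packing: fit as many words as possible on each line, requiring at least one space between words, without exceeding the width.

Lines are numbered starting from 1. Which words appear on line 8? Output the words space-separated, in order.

Line 1: ['problem'] (min_width=7, slack=6)
Line 2: ['security'] (min_width=8, slack=5)
Line 3: ['chapter'] (min_width=7, slack=6)
Line 4: ['valley', 'fast'] (min_width=11, slack=2)
Line 5: ['you', 'developer'] (min_width=13, slack=0)
Line 6: ['ant', 'to', 'snow'] (min_width=11, slack=2)
Line 7: ['metal', 'sky'] (min_width=9, slack=4)
Line 8: ['white', 'all'] (min_width=9, slack=4)
Line 9: ['small', 'will'] (min_width=10, slack=3)

Answer: white all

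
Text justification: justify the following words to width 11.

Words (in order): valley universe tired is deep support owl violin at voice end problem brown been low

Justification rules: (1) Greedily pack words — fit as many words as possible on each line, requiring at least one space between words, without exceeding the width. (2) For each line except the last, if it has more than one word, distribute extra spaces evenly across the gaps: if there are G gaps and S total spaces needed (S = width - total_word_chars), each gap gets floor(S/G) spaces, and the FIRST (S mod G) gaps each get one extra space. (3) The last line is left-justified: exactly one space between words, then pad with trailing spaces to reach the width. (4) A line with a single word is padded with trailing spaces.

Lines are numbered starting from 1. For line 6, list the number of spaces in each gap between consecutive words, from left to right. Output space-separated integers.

Answer: 3

Derivation:
Line 1: ['valley'] (min_width=6, slack=5)
Line 2: ['universe'] (min_width=8, slack=3)
Line 3: ['tired', 'is'] (min_width=8, slack=3)
Line 4: ['deep'] (min_width=4, slack=7)
Line 5: ['support', 'owl'] (min_width=11, slack=0)
Line 6: ['violin', 'at'] (min_width=9, slack=2)
Line 7: ['voice', 'end'] (min_width=9, slack=2)
Line 8: ['problem'] (min_width=7, slack=4)
Line 9: ['brown', 'been'] (min_width=10, slack=1)
Line 10: ['low'] (min_width=3, slack=8)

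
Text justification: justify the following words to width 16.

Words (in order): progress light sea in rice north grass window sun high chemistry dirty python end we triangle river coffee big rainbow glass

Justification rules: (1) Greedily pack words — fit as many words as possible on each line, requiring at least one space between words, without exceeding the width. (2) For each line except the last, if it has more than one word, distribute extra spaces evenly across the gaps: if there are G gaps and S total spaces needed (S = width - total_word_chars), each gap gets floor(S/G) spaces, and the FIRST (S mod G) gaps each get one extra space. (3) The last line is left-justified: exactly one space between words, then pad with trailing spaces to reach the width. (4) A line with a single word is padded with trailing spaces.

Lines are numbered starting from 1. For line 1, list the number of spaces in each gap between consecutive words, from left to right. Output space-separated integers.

Answer: 3

Derivation:
Line 1: ['progress', 'light'] (min_width=14, slack=2)
Line 2: ['sea', 'in', 'rice'] (min_width=11, slack=5)
Line 3: ['north', 'grass'] (min_width=11, slack=5)
Line 4: ['window', 'sun', 'high'] (min_width=15, slack=1)
Line 5: ['chemistry', 'dirty'] (min_width=15, slack=1)
Line 6: ['python', 'end', 'we'] (min_width=13, slack=3)
Line 7: ['triangle', 'river'] (min_width=14, slack=2)
Line 8: ['coffee', 'big'] (min_width=10, slack=6)
Line 9: ['rainbow', 'glass'] (min_width=13, slack=3)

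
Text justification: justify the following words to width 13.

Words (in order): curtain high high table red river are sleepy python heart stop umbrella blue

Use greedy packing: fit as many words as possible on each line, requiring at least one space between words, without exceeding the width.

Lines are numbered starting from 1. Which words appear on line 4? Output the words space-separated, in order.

Line 1: ['curtain', 'high'] (min_width=12, slack=1)
Line 2: ['high', 'table'] (min_width=10, slack=3)
Line 3: ['red', 'river', 'are'] (min_width=13, slack=0)
Line 4: ['sleepy', 'python'] (min_width=13, slack=0)
Line 5: ['heart', 'stop'] (min_width=10, slack=3)
Line 6: ['umbrella', 'blue'] (min_width=13, slack=0)

Answer: sleepy python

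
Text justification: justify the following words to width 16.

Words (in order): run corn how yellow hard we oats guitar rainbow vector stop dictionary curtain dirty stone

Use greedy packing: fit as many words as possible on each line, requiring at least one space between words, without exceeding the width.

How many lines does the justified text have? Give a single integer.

Answer: 7

Derivation:
Line 1: ['run', 'corn', 'how'] (min_width=12, slack=4)
Line 2: ['yellow', 'hard', 'we'] (min_width=14, slack=2)
Line 3: ['oats', 'guitar'] (min_width=11, slack=5)
Line 4: ['rainbow', 'vector'] (min_width=14, slack=2)
Line 5: ['stop', 'dictionary'] (min_width=15, slack=1)
Line 6: ['curtain', 'dirty'] (min_width=13, slack=3)
Line 7: ['stone'] (min_width=5, slack=11)
Total lines: 7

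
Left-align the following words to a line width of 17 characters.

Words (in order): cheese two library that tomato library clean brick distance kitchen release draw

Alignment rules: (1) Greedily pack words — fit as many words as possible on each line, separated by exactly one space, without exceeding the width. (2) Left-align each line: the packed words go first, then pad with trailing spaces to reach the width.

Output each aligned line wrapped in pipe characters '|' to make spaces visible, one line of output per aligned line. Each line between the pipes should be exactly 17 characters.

Answer: |cheese two       |
|library that     |
|tomato library   |
|clean brick      |
|distance kitchen |
|release draw     |

Derivation:
Line 1: ['cheese', 'two'] (min_width=10, slack=7)
Line 2: ['library', 'that'] (min_width=12, slack=5)
Line 3: ['tomato', 'library'] (min_width=14, slack=3)
Line 4: ['clean', 'brick'] (min_width=11, slack=6)
Line 5: ['distance', 'kitchen'] (min_width=16, slack=1)
Line 6: ['release', 'draw'] (min_width=12, slack=5)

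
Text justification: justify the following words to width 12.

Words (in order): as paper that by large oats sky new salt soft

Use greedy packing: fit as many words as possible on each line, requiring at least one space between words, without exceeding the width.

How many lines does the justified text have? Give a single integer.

Line 1: ['as', 'paper'] (min_width=8, slack=4)
Line 2: ['that', 'by'] (min_width=7, slack=5)
Line 3: ['large', 'oats'] (min_width=10, slack=2)
Line 4: ['sky', 'new', 'salt'] (min_width=12, slack=0)
Line 5: ['soft'] (min_width=4, slack=8)
Total lines: 5

Answer: 5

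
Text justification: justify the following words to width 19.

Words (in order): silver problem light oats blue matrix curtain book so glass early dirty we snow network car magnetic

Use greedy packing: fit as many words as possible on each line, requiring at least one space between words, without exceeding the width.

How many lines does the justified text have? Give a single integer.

Answer: 7

Derivation:
Line 1: ['silver', 'problem'] (min_width=14, slack=5)
Line 2: ['light', 'oats', 'blue'] (min_width=15, slack=4)
Line 3: ['matrix', 'curtain', 'book'] (min_width=19, slack=0)
Line 4: ['so', 'glass', 'early'] (min_width=14, slack=5)
Line 5: ['dirty', 'we', 'snow'] (min_width=13, slack=6)
Line 6: ['network', 'car'] (min_width=11, slack=8)
Line 7: ['magnetic'] (min_width=8, slack=11)
Total lines: 7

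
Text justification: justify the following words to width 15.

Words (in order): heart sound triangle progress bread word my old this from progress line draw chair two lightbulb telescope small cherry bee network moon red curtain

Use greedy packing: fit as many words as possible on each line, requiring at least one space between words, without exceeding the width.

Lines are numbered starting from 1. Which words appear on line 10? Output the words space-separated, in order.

Answer: cherry bee

Derivation:
Line 1: ['heart', 'sound'] (min_width=11, slack=4)
Line 2: ['triangle'] (min_width=8, slack=7)
Line 3: ['progress', 'bread'] (min_width=14, slack=1)
Line 4: ['word', 'my', 'old'] (min_width=11, slack=4)
Line 5: ['this', 'from'] (min_width=9, slack=6)
Line 6: ['progress', 'line'] (min_width=13, slack=2)
Line 7: ['draw', 'chair', 'two'] (min_width=14, slack=1)
Line 8: ['lightbulb'] (min_width=9, slack=6)
Line 9: ['telescope', 'small'] (min_width=15, slack=0)
Line 10: ['cherry', 'bee'] (min_width=10, slack=5)
Line 11: ['network', 'moon'] (min_width=12, slack=3)
Line 12: ['red', 'curtain'] (min_width=11, slack=4)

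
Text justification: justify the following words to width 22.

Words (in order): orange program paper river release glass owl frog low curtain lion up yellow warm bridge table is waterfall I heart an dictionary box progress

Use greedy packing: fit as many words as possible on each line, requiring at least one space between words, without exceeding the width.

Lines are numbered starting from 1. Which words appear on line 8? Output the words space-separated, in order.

Line 1: ['orange', 'program', 'paper'] (min_width=20, slack=2)
Line 2: ['river', 'release', 'glass'] (min_width=19, slack=3)
Line 3: ['owl', 'frog', 'low', 'curtain'] (min_width=20, slack=2)
Line 4: ['lion', 'up', 'yellow', 'warm'] (min_width=19, slack=3)
Line 5: ['bridge', 'table', 'is'] (min_width=15, slack=7)
Line 6: ['waterfall', 'I', 'heart', 'an'] (min_width=20, slack=2)
Line 7: ['dictionary', 'box'] (min_width=14, slack=8)
Line 8: ['progress'] (min_width=8, slack=14)

Answer: progress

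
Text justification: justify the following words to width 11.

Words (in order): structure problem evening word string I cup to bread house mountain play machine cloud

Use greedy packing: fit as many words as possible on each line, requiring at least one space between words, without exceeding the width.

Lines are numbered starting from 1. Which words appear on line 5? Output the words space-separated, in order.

Line 1: ['structure'] (min_width=9, slack=2)
Line 2: ['problem'] (min_width=7, slack=4)
Line 3: ['evening'] (min_width=7, slack=4)
Line 4: ['word', 'string'] (min_width=11, slack=0)
Line 5: ['I', 'cup', 'to'] (min_width=8, slack=3)
Line 6: ['bread', 'house'] (min_width=11, slack=0)
Line 7: ['mountain'] (min_width=8, slack=3)
Line 8: ['play'] (min_width=4, slack=7)
Line 9: ['machine'] (min_width=7, slack=4)
Line 10: ['cloud'] (min_width=5, slack=6)

Answer: I cup to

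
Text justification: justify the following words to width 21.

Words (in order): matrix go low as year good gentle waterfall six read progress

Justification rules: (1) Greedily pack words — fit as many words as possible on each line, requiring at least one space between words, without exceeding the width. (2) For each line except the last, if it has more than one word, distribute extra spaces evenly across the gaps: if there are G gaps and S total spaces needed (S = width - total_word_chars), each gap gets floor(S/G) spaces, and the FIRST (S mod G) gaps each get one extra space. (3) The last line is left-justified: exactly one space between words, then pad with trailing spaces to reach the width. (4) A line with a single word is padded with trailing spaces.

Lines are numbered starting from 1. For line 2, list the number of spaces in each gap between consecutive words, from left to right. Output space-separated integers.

Line 1: ['matrix', 'go', 'low', 'as', 'year'] (min_width=21, slack=0)
Line 2: ['good', 'gentle', 'waterfall'] (min_width=21, slack=0)
Line 3: ['six', 'read', 'progress'] (min_width=17, slack=4)

Answer: 1 1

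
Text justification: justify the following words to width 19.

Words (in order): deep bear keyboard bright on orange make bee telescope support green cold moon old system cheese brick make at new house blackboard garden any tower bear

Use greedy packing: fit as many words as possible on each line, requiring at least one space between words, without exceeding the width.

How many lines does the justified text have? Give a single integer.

Answer: 9

Derivation:
Line 1: ['deep', 'bear', 'keyboard'] (min_width=18, slack=1)
Line 2: ['bright', 'on', 'orange'] (min_width=16, slack=3)
Line 3: ['make', 'bee', 'telescope'] (min_width=18, slack=1)
Line 4: ['support', 'green', 'cold'] (min_width=18, slack=1)
Line 5: ['moon', 'old', 'system'] (min_width=15, slack=4)
Line 6: ['cheese', 'brick', 'make'] (min_width=17, slack=2)
Line 7: ['at', 'new', 'house'] (min_width=12, slack=7)
Line 8: ['blackboard', 'garden'] (min_width=17, slack=2)
Line 9: ['any', 'tower', 'bear'] (min_width=14, slack=5)
Total lines: 9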